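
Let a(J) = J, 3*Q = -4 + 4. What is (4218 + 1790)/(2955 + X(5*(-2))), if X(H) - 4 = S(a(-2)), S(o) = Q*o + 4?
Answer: 6008/2963 ≈ 2.0277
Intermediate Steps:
Q = 0 (Q = (-4 + 4)/3 = (⅓)*0 = 0)
S(o) = 4 (S(o) = 0*o + 4 = 0 + 4 = 4)
X(H) = 8 (X(H) = 4 + 4 = 8)
(4218 + 1790)/(2955 + X(5*(-2))) = (4218 + 1790)/(2955 + 8) = 6008/2963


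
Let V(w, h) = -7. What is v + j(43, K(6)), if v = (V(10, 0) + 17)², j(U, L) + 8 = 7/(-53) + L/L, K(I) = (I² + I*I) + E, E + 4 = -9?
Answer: 4922/53 ≈ 92.868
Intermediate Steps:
E = -13 (E = -4 - 9 = -13)
K(I) = -13 + 2*I² (K(I) = (I² + I*I) - 13 = (I² + I²) - 13 = 2*I² - 13 = -13 + 2*I²)
j(U, L) = -378/53 (j(U, L) = -8 + (7/(-53) + L/L) = -8 + (7*(-1/53) + 1) = -8 + (-7/53 + 1) = -8 + 46/53 = -378/53)
v = 100 (v = (-7 + 17)² = 10² = 100)
v + j(43, K(6)) = 100 - 378/53 = 4922/53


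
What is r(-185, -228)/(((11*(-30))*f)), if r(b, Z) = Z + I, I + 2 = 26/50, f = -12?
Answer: -5737/99000 ≈ -0.057949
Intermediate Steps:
I = -37/25 (I = -2 + 26/50 = -2 + 26*(1/50) = -2 + 13/25 = -37/25 ≈ -1.4800)
r(b, Z) = -37/25 + Z (r(b, Z) = Z - 37/25 = -37/25 + Z)
r(-185, -228)/(((11*(-30))*f)) = (-37/25 - 228)/(((11*(-30))*(-12))) = -5737/(25*((-330*(-12)))) = -5737/25/3960 = -5737/25*1/3960 = -5737/99000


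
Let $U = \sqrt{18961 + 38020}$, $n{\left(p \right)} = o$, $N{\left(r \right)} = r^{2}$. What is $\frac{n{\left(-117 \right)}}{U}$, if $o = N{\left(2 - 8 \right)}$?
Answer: $\frac{36 \sqrt{56981}}{56981} \approx 0.15081$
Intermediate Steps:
$o = 36$ ($o = \left(2 - 8\right)^{2} = \left(-6\right)^{2} = 36$)
$n{\left(p \right)} = 36$
$U = \sqrt{56981} \approx 238.71$
$\frac{n{\left(-117 \right)}}{U} = \frac{36}{\sqrt{56981}} = 36 \frac{\sqrt{56981}}{56981} = \frac{36 \sqrt{56981}}{56981}$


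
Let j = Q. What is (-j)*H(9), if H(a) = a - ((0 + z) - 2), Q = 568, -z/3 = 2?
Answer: -9656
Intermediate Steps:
z = -6 (z = -3*2 = -6)
j = 568
H(a) = 8 + a (H(a) = a - ((0 - 6) - 2) = a - (-6 - 2) = a - 1*(-8) = a + 8 = 8 + a)
(-j)*H(9) = (-1*568)*(8 + 9) = -568*17 = -9656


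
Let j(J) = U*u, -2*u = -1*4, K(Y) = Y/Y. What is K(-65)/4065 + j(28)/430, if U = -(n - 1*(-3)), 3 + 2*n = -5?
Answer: 856/174795 ≈ 0.0048972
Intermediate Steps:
K(Y) = 1
u = 2 (u = -(-1)*4/2 = -½*(-4) = 2)
n = -4 (n = -3/2 + (½)*(-5) = -3/2 - 5/2 = -4)
U = 1 (U = -(-4 - 1*(-3)) = -(-4 + 3) = -1*(-1) = 1)
j(J) = 2 (j(J) = 1*2 = 2)
K(-65)/4065 + j(28)/430 = 1/4065 + 2/430 = 1*(1/4065) + 2*(1/430) = 1/4065 + 1/215 = 856/174795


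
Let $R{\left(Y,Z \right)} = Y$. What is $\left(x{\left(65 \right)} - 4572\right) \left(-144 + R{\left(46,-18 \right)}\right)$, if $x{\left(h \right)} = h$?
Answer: $441686$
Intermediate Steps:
$\left(x{\left(65 \right)} - 4572\right) \left(-144 + R{\left(46,-18 \right)}\right) = \left(65 - 4572\right) \left(-144 + 46\right) = \left(-4507\right) \left(-98\right) = 441686$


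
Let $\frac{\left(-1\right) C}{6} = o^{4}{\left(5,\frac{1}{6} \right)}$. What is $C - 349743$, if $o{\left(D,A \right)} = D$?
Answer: $-353493$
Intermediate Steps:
$C = -3750$ ($C = - 6 \cdot 5^{4} = \left(-6\right) 625 = -3750$)
$C - 349743 = -3750 - 349743 = -353493$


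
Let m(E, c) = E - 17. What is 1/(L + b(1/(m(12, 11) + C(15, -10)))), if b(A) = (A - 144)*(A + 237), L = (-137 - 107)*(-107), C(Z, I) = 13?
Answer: -64/512535 ≈ -0.00012487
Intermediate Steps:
L = 26108 (L = -244*(-107) = 26108)
m(E, c) = -17 + E
b(A) = (-144 + A)*(237 + A)
1/(L + b(1/(m(12, 11) + C(15, -10)))) = 1/(26108 + (-34128 + (1/((-17 + 12) + 13))² + 93/((-17 + 12) + 13))) = 1/(26108 + (-34128 + (1/(-5 + 13))² + 93/(-5 + 13))) = 1/(26108 + (-34128 + (1/8)² + 93/8)) = 1/(26108 + (-34128 + (⅛)² + 93*(⅛))) = 1/(26108 + (-34128 + 1/64 + 93/8)) = 1/(26108 - 2183447/64) = 1/(-512535/64) = -64/512535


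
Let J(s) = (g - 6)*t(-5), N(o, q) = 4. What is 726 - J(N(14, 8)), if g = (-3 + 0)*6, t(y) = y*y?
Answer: 1326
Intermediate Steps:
t(y) = y²
g = -18 (g = -3*6 = -18)
J(s) = -600 (J(s) = (-18 - 6)*(-5)² = -24*25 = -600)
726 - J(N(14, 8)) = 726 - 1*(-600) = 726 + 600 = 1326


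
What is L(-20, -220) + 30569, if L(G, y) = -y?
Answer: 30789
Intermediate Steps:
L(-20, -220) + 30569 = -1*(-220) + 30569 = 220 + 30569 = 30789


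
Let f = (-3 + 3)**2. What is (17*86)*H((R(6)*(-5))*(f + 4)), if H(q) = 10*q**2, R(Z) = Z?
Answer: 210528000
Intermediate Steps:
f = 0 (f = 0**2 = 0)
(17*86)*H((R(6)*(-5))*(f + 4)) = (17*86)*(10*((6*(-5))*(0 + 4))**2) = 1462*(10*(-30*4)**2) = 1462*(10*(-120)**2) = 1462*(10*14400) = 1462*144000 = 210528000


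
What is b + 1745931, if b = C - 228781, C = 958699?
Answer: 2475849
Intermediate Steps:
b = 729918 (b = 958699 - 228781 = 729918)
b + 1745931 = 729918 + 1745931 = 2475849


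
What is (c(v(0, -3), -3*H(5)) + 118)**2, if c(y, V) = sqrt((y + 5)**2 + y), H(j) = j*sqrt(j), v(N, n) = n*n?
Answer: (118 + sqrt(205))**2 ≈ 17508.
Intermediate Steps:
v(N, n) = n**2
H(j) = j**(3/2)
c(y, V) = sqrt(y + (5 + y)**2) (c(y, V) = sqrt((5 + y)**2 + y) = sqrt(y + (5 + y)**2))
(c(v(0, -3), -3*H(5)) + 118)**2 = (sqrt((-3)**2 + (5 + (-3)**2)**2) + 118)**2 = (sqrt(9 + (5 + 9)**2) + 118)**2 = (sqrt(9 + 14**2) + 118)**2 = (sqrt(9 + 196) + 118)**2 = (sqrt(205) + 118)**2 = (118 + sqrt(205))**2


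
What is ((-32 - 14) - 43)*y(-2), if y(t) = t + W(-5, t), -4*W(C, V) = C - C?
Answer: 178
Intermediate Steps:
W(C, V) = 0 (W(C, V) = -(C - C)/4 = -¼*0 = 0)
y(t) = t (y(t) = t + 0 = t)
((-32 - 14) - 43)*y(-2) = ((-32 - 14) - 43)*(-2) = (-46 - 43)*(-2) = -89*(-2) = 178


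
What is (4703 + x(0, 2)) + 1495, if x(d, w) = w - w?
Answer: 6198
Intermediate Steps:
x(d, w) = 0
(4703 + x(0, 2)) + 1495 = (4703 + 0) + 1495 = 4703 + 1495 = 6198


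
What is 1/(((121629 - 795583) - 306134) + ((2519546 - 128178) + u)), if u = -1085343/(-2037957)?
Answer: 679319/958709680101 ≈ 7.0858e-7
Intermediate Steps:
u = 361781/679319 (u = -1085343*(-1/2037957) = 361781/679319 ≈ 0.53256)
1/(((121629 - 795583) - 306134) + ((2519546 - 128178) + u)) = 1/(((121629 - 795583) - 306134) + ((2519546 - 128178) + 361781/679319)) = 1/((-673954 - 306134) + (2391368 + 361781/679319)) = 1/(-980088 + 1624502080173/679319) = 1/(958709680101/679319) = 679319/958709680101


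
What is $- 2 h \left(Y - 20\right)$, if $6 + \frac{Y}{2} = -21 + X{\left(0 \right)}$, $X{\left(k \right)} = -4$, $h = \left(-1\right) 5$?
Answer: $-820$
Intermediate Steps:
$h = -5$
$Y = -62$ ($Y = -12 + 2 \left(-21 - 4\right) = -12 + 2 \left(-25\right) = -12 - 50 = -62$)
$- 2 h \left(Y - 20\right) = \left(-2\right) \left(-5\right) \left(-62 - 20\right) = 10 \left(-82\right) = -820$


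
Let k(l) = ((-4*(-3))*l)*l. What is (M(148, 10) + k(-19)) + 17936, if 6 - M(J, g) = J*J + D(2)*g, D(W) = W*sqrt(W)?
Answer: 370 - 20*sqrt(2) ≈ 341.72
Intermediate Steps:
D(W) = W**(3/2)
k(l) = 12*l**2 (k(l) = (12*l)*l = 12*l**2)
M(J, g) = 6 - J**2 - 2*g*sqrt(2) (M(J, g) = 6 - (J*J + 2**(3/2)*g) = 6 - (J**2 + (2*sqrt(2))*g) = 6 - (J**2 + 2*g*sqrt(2)) = 6 + (-J**2 - 2*g*sqrt(2)) = 6 - J**2 - 2*g*sqrt(2))
(M(148, 10) + k(-19)) + 17936 = ((6 - 1*148**2 - 2*10*sqrt(2)) + 12*(-19)**2) + 17936 = ((6 - 1*21904 - 20*sqrt(2)) + 12*361) + 17936 = ((6 - 21904 - 20*sqrt(2)) + 4332) + 17936 = ((-21898 - 20*sqrt(2)) + 4332) + 17936 = (-17566 - 20*sqrt(2)) + 17936 = 370 - 20*sqrt(2)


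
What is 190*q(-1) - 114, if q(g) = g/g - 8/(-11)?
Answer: 2356/11 ≈ 214.18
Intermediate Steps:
q(g) = 19/11 (q(g) = 1 - 8*(-1/11) = 1 + 8/11 = 19/11)
190*q(-1) - 114 = 190*(19/11) - 114 = 3610/11 - 114 = 2356/11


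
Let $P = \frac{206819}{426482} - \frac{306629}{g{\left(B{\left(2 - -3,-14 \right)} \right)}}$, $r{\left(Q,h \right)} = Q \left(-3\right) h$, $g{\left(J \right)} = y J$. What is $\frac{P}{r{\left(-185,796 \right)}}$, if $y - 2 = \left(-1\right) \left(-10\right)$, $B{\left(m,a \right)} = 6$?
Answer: $- \frac{13075685821}{1356560769312} \approx -0.0096388$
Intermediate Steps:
$y = 12$ ($y = 2 - -10 = 2 + 10 = 12$)
$g{\left(J \right)} = 12 J$
$r{\left(Q,h \right)} = - 3 Q h$
$P = - \frac{65378429105}{15353352}$ ($P = \frac{206819}{426482} - \frac{306629}{12 \cdot 6} = 206819 \cdot \frac{1}{426482} - \frac{306629}{72} = \frac{206819}{426482} - \frac{306629}{72} = - \frac{65378429105}{15353352} \approx -4258.3$)
$\frac{P}{r{\left(-185,796 \right)}} = - \frac{65378429105}{15353352 \left(\left(-3\right) \left(-185\right) 796\right)} = - \frac{65378429105}{15353352 \cdot 441780} = \left(- \frac{65378429105}{15353352}\right) \frac{1}{441780} = - \frac{13075685821}{1356560769312}$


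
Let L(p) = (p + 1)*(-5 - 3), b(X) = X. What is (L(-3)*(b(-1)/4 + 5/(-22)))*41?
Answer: -3444/11 ≈ -313.09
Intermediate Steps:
L(p) = -8 - 8*p (L(p) = (1 + p)*(-8) = -8 - 8*p)
(L(-3)*(b(-1)/4 + 5/(-22)))*41 = ((-8 - 8*(-3))*(-1/4 + 5/(-22)))*41 = ((-8 + 24)*(-1*¼ + 5*(-1/22)))*41 = (16*(-¼ - 5/22))*41 = (16*(-21/44))*41 = -84/11*41 = -3444/11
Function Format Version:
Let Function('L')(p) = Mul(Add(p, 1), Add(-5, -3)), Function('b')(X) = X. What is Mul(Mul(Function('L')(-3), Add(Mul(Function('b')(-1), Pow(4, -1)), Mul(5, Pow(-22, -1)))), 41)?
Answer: Rational(-3444, 11) ≈ -313.09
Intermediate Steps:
Function('L')(p) = Add(-8, Mul(-8, p)) (Function('L')(p) = Mul(Add(1, p), -8) = Add(-8, Mul(-8, p)))
Mul(Mul(Function('L')(-3), Add(Mul(Function('b')(-1), Pow(4, -1)), Mul(5, Pow(-22, -1)))), 41) = Mul(Mul(Add(-8, Mul(-8, -3)), Add(Mul(-1, Pow(4, -1)), Mul(5, Pow(-22, -1)))), 41) = Mul(Mul(Add(-8, 24), Add(Mul(-1, Rational(1, 4)), Mul(5, Rational(-1, 22)))), 41) = Mul(Mul(16, Add(Rational(-1, 4), Rational(-5, 22))), 41) = Mul(Mul(16, Rational(-21, 44)), 41) = Mul(Rational(-84, 11), 41) = Rational(-3444, 11)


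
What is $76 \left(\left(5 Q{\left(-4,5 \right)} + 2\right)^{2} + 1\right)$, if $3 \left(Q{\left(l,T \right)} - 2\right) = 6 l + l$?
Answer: $\frac{822700}{9} \approx 91411.0$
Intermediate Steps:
$Q{\left(l,T \right)} = 2 + \frac{7 l}{3}$ ($Q{\left(l,T \right)} = 2 + \frac{6 l + l}{3} = 2 + \frac{7 l}{3}$)
$76 \left(\left(5 Q{\left(-4,5 \right)} + 2\right)^{2} + 1\right) = 76 \left(\left(5 \left(2 + \frac{7}{3} \left(-4\right)\right) + 2\right)^{2} + 1\right) = 76 \left(\left(5 \left(2 - \frac{28}{3}\right) + 2\right)^{2} + 1\right) = 76 \left(\left(5 \left(- \frac{22}{3}\right) + 2\right)^{2} + 1\right) = 76 \left(\left(- \frac{110}{3} + 2\right)^{2} + 1\right) = 76 \left(\left(- \frac{104}{3}\right)^{2} + 1\right) = 76 \left(\frac{10816}{9} + 1\right) = 76 \cdot \frac{10825}{9} = \frac{822700}{9}$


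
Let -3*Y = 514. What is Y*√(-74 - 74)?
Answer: -1028*I*√37/3 ≈ -2084.4*I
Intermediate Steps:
Y = -514/3 (Y = -⅓*514 = -514/3 ≈ -171.33)
Y*√(-74 - 74) = -514*√(-74 - 74)/3 = -1028*I*√37/3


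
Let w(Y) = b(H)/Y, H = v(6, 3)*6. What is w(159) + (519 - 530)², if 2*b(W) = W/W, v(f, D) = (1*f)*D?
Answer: 38479/318 ≈ 121.00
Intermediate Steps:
v(f, D) = D*f (v(f, D) = f*D = D*f)
H = 108 (H = (3*6)*6 = 18*6 = 108)
b(W) = ½ (b(W) = (W/W)/2 = (½)*1 = ½)
w(Y) = 1/(2*Y)
w(159) + (519 - 530)² = (½)/159 + (519 - 530)² = (½)*(1/159) + (-11)² = 1/318 + 121 = 38479/318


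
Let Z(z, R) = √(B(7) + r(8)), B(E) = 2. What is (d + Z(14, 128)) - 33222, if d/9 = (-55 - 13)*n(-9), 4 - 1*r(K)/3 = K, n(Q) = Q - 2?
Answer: -26490 + I*√10 ≈ -26490.0 + 3.1623*I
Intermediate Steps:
n(Q) = -2 + Q
r(K) = 12 - 3*K
d = 6732 (d = 9*((-55 - 13)*(-2 - 9)) = 9*(-68*(-11)) = 9*748 = 6732)
Z(z, R) = I*√10 (Z(z, R) = √(2 + (12 - 3*8)) = √(2 + (12 - 24)) = √(2 - 12) = √(-10) = I*√10)
(d + Z(14, 128)) - 33222 = (6732 + I*√10) - 33222 = -26490 + I*√10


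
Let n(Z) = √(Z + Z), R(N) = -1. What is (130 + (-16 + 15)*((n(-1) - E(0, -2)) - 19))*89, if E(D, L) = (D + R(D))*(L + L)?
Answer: 13617 - 89*I*√2 ≈ 13617.0 - 125.86*I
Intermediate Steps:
E(D, L) = 2*L*(-1 + D) (E(D, L) = (D - 1)*(L + L) = (-1 + D)*(2*L) = 2*L*(-1 + D))
n(Z) = √2*√Z (n(Z) = √(2*Z) = √2*√Z)
(130 + (-16 + 15)*((n(-1) - E(0, -2)) - 19))*89 = (130 + (-16 + 15)*((√2*√(-1) - 2*(-2)*(-1 + 0)) - 19))*89 = (130 - ((√2*I - 2*(-2)*(-1)) - 19))*89 = (130 - ((I*√2 - 1*4) - 19))*89 = (130 - ((I*√2 - 4) - 19))*89 = (130 - ((-4 + I*√2) - 19))*89 = (130 - (-23 + I*√2))*89 = (130 + (23 - I*√2))*89 = (153 - I*√2)*89 = 13617 - 89*I*√2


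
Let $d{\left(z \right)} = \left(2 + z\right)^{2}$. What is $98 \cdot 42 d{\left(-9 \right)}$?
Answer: $201684$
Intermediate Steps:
$98 \cdot 42 d{\left(-9 \right)} = 98 \cdot 42 \left(2 - 9\right)^{2} = 4116 \left(-7\right)^{2} = 4116 \cdot 49 = 201684$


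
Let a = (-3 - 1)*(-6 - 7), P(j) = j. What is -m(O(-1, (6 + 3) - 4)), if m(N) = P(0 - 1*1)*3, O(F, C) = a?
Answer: 3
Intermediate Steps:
a = 52 (a = -4*(-13) = 52)
O(F, C) = 52
m(N) = -3 (m(N) = (0 - 1*1)*3 = (0 - 1)*3 = -1*3 = -3)
-m(O(-1, (6 + 3) - 4)) = -1*(-3) = 3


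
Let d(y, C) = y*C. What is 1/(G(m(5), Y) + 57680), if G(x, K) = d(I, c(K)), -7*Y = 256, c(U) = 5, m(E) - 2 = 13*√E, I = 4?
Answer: 1/57700 ≈ 1.7331e-5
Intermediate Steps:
m(E) = 2 + 13*√E
Y = -256/7 (Y = -⅐*256 = -256/7 ≈ -36.571)
d(y, C) = C*y
G(x, K) = 20 (G(x, K) = 5*4 = 20)
1/(G(m(5), Y) + 57680) = 1/(20 + 57680) = 1/57700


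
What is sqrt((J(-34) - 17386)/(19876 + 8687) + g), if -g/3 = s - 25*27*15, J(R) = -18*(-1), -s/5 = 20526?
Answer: sqrt(275971302356601)/28563 ≈ 581.61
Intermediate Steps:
s = -102630 (s = -5*20526 = -102630)
J(R) = 18
g = 338265 (g = -3*(-102630 - 25*27*15) = -3*(-102630 - 675*15) = -3*(-102630 - 10125) = -3*(-112755) = 338265)
sqrt((J(-34) - 17386)/(19876 + 8687) + g) = sqrt((18 - 17386)/(19876 + 8687) + 338265) = sqrt(-17368/28563 + 338265) = sqrt(9661845827/28563) = sqrt(275971302356601)/28563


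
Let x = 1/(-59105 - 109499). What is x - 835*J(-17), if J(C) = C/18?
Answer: 1196666881/1517436 ≈ 788.61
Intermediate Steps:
J(C) = C/18 (J(C) = C*(1/18) = C/18)
x = -1/168604 (x = 1/(-168604) = -1/168604 ≈ -5.9311e-6)
x - 835*J(-17) = -1/168604 - 835*(1/18)*(-17) = -1/168604 - 835*(-17)/18 = -1/168604 - 1*(-14195/18) = -1/168604 + 14195/18 = 1196666881/1517436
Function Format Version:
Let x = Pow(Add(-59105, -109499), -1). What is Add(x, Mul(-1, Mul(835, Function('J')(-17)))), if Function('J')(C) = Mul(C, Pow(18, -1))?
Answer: Rational(1196666881, 1517436) ≈ 788.61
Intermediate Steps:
Function('J')(C) = Mul(Rational(1, 18), C) (Function('J')(C) = Mul(C, Rational(1, 18)) = Mul(Rational(1, 18), C))
x = Rational(-1, 168604) (x = Pow(-168604, -1) = Rational(-1, 168604) ≈ -5.9311e-6)
Add(x, Mul(-1, Mul(835, Function('J')(-17)))) = Add(Rational(-1, 168604), Mul(-1, Mul(835, Mul(Rational(1, 18), -17)))) = Add(Rational(-1, 168604), Mul(-1, Mul(835, Rational(-17, 18)))) = Add(Rational(-1, 168604), Mul(-1, Rational(-14195, 18))) = Add(Rational(-1, 168604), Rational(14195, 18)) = Rational(1196666881, 1517436)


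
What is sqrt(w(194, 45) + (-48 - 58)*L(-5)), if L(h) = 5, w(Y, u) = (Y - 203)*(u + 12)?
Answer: I*sqrt(1043) ≈ 32.296*I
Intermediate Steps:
w(Y, u) = (-203 + Y)*(12 + u)
sqrt(w(194, 45) + (-48 - 58)*L(-5)) = sqrt((-2436 - 203*45 + 12*194 + 194*45) + (-48 - 58)*5) = sqrt((-2436 - 9135 + 2328 + 8730) - 106*5) = sqrt(-513 - 530) = sqrt(-1043) = I*sqrt(1043)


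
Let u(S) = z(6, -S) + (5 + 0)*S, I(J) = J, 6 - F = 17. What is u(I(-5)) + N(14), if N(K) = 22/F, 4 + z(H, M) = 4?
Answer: -27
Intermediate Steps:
z(H, M) = 0 (z(H, M) = -4 + 4 = 0)
F = -11 (F = 6 - 1*17 = 6 - 17 = -11)
u(S) = 5*S (u(S) = 0 + (5 + 0)*S = 0 + 5*S = 5*S)
N(K) = -2 (N(K) = 22/(-11) = 22*(-1/11) = -2)
u(I(-5)) + N(14) = 5*(-5) - 2 = -25 - 2 = -27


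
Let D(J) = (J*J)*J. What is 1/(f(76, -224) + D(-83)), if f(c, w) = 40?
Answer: -1/571747 ≈ -1.7490e-6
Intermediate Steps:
D(J) = J³ (D(J) = J²*J = J³)
1/(f(76, -224) + D(-83)) = 1/(40 + (-83)³) = 1/(40 - 571787) = 1/(-571747) = -1/571747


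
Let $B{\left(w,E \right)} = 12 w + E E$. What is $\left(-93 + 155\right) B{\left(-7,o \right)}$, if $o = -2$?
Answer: $-4960$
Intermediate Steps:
$B{\left(w,E \right)} = E^{2} + 12 w$ ($B{\left(w,E \right)} = 12 w + E^{2} = E^{2} + 12 w$)
$\left(-93 + 155\right) B{\left(-7,o \right)} = \left(-93 + 155\right) \left(\left(-2\right)^{2} + 12 \left(-7\right)\right) = 62 \left(4 - 84\right) = 62 \left(-80\right) = -4960$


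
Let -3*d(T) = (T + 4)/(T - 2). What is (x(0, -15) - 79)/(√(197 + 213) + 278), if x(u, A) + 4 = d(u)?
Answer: -1807/6069 + 13*√410/12138 ≈ -0.27606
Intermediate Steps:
d(T) = -(4 + T)/(3*(-2 + T)) (d(T) = -(T + 4)/(3*(T - 2)) = -(4 + T)/(3*(-2 + T)))
x(u, A) = -4 + (-4 - u)/(3*(-2 + u))
(x(0, -15) - 79)/(√(197 + 213) + 278) = ((20 - 13*0)/(3*(-2 + 0)) - 79)/(√(197 + 213) + 278) = ((⅓)*(20 + 0)/(-2) - 79)/(√410 + 278) = ((⅓)*(-½)*20 - 79)/(278 + √410) = (-10/3 - 79)/(278 + √410) = -247/(3*(278 + √410))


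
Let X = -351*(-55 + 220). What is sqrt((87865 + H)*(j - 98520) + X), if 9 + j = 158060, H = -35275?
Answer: 35*sqrt(2555655) ≈ 55952.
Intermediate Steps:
j = 158051 (j = -9 + 158060 = 158051)
X = -57915 (X = -351*165 = -57915)
sqrt((87865 + H)*(j - 98520) + X) = sqrt((87865 - 35275)*(158051 - 98520) - 57915) = sqrt(52590*59531 - 57915) = sqrt(3130735290 - 57915) = sqrt(3130677375) = 35*sqrt(2555655)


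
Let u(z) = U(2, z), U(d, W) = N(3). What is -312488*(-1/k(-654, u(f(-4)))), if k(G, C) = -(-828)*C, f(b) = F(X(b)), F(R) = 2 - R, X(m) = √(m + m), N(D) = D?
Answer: 78122/621 ≈ 125.80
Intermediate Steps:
X(m) = √2*√m (X(m) = √(2*m) = √2*√m)
U(d, W) = 3
f(b) = 2 - √2*√b
u(z) = 3
k(G, C) = 828*C
-312488*(-1/k(-654, u(f(-4)))) = -312488/((-828*3)) = -312488/((-1*2484)) = -312488/(-2484) = -312488*(-1/2484) = 78122/621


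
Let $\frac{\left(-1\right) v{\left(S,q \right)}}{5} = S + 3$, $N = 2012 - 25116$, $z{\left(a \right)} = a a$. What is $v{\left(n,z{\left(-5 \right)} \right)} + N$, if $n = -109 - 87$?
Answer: $-22139$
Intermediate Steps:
$n = -196$ ($n = -109 - 87 = -196$)
$z{\left(a \right)} = a^{2}$
$N = -23104$
$v{\left(S,q \right)} = -15 - 5 S$ ($v{\left(S,q \right)} = - 5 \left(S + 3\right) = - 5 \left(3 + S\right) = -15 - 5 S$)
$v{\left(n,z{\left(-5 \right)} \right)} + N = \left(-15 - -980\right) - 23104 = \left(-15 + 980\right) - 23104 = 965 - 23104 = -22139$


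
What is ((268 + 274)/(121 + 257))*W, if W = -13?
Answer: -3523/189 ≈ -18.640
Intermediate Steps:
((268 + 274)/(121 + 257))*W = ((268 + 274)/(121 + 257))*(-13) = (542/378)*(-13) = (542*(1/378))*(-13) = (271/189)*(-13) = -3523/189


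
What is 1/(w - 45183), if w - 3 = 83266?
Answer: 1/38086 ≈ 2.6256e-5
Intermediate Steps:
w = 83269 (w = 3 + 83266 = 83269)
1/(w - 45183) = 1/(83269 - 45183) = 1/38086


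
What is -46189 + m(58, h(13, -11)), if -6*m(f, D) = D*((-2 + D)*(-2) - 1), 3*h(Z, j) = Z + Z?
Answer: -1246544/27 ≈ -46168.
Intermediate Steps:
h(Z, j) = 2*Z/3 (h(Z, j) = (Z + Z)/3 = (2*Z)/3 = 2*Z/3)
m(f, D) = -D*(3 - 2*D)/6 (m(f, D) = -D*((-2 + D)*(-2) - 1)/6 = -D*((4 - 2*D) - 1)/6 = -D*(3 - 2*D)/6)
-46189 + m(58, h(13, -11)) = -46189 + ((2/3)*13)*(-3 + 2*((2/3)*13))/6 = -46189 + (1/6)*(26/3)*(-3 + 2*(26/3)) = -46189 + (1/6)*(26/3)*(-3 + 52/3) = -46189 + (1/6)*(26/3)*(43/3) = -46189 + 559/27 = -1246544/27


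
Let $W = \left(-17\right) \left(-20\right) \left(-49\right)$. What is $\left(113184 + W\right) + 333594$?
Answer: $430118$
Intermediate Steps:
$W = -16660$ ($W = 340 \left(-49\right) = -16660$)
$\left(113184 + W\right) + 333594 = \left(113184 - 16660\right) + 333594 = 96524 + 333594 = 430118$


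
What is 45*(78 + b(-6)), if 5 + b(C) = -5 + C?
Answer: 2790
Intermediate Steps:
b(C) = -10 + C (b(C) = -5 + (-5 + C) = -10 + C)
45*(78 + b(-6)) = 45*(78 + (-10 - 6)) = 45*(78 - 16) = 45*62 = 2790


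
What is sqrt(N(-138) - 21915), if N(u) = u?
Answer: I*sqrt(22053) ≈ 148.5*I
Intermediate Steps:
sqrt(N(-138) - 21915) = sqrt(-138 - 21915) = sqrt(-22053) = I*sqrt(22053)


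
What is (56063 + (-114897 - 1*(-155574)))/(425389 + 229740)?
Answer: 96740/655129 ≈ 0.14767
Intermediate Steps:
(56063 + (-114897 - 1*(-155574)))/(425389 + 229740) = (56063 + (-114897 + 155574))/655129 = (56063 + 40677)*(1/655129) = 96740*(1/655129) = 96740/655129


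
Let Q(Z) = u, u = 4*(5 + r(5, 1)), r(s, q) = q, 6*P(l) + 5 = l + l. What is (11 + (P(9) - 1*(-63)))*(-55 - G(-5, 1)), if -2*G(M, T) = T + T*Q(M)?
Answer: -38845/12 ≈ -3237.1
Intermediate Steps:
P(l) = -⅚ + l/3 (P(l) = -⅚ + (l + l)/6 = -⅚ + (2*l)/6 = -⅚ + l/3)
u = 24 (u = 4*(5 + 1) = 4*6 = 24)
Q(Z) = 24
G(M, T) = -25*T/2 (G(M, T) = -(T + T*24)/2 = -(T + 24*T)/2 = -25*T/2)
(11 + (P(9) - 1*(-63)))*(-55 - G(-5, 1)) = (11 + ((-⅚ + (⅓)*9) - 1*(-63)))*(-55 - (-25)/2) = (11 + ((-⅚ + 3) + 63))*(-55 - 1*(-25/2)) = (11 + (13/6 + 63))*(-55 + 25/2) = (11 + 391/6)*(-85/2) = (457/6)*(-85/2) = -38845/12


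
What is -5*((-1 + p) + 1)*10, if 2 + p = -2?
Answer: 200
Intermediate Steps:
p = -4 (p = -2 - 2 = -4)
-5*((-1 + p) + 1)*10 = -5*((-1 - 4) + 1)*10 = -5*(-5 + 1)*10 = -5*(-4)*10 = 20*10 = 200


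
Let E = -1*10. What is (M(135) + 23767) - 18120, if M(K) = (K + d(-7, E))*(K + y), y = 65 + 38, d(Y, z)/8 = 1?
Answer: 39681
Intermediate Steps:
E = -10
d(Y, z) = 8 (d(Y, z) = 8*1 = 8)
y = 103
M(K) = (8 + K)*(103 + K) (M(K) = (K + 8)*(K + 103) = (8 + K)*(103 + K))
(M(135) + 23767) - 18120 = ((824 + 135² + 111*135) + 23767) - 18120 = ((824 + 18225 + 14985) + 23767) - 18120 = (34034 + 23767) - 18120 = 57801 - 18120 = 39681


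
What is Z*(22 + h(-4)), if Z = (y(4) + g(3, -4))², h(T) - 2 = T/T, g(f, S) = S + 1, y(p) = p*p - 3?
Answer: 2500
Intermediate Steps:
y(p) = -3 + p² (y(p) = p² - 3 = -3 + p²)
g(f, S) = 1 + S
h(T) = 3 (h(T) = 2 + T/T = 2 + 1 = 3)
Z = 100 (Z = ((-3 + 4²) + (1 - 4))² = ((-3 + 16) - 3)² = (13 - 3)² = 10² = 100)
Z*(22 + h(-4)) = 100*(22 + 3) = 100*25 = 2500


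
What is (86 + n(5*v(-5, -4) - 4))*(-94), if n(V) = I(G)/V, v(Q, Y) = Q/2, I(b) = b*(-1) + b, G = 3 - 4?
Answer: -8084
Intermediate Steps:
G = -1
I(b) = 0 (I(b) = -b + b = 0)
v(Q, Y) = Q/2 (v(Q, Y) = Q*(½) = Q/2)
n(V) = 0 (n(V) = 0/V = 0)
(86 + n(5*v(-5, -4) - 4))*(-94) = (86 + 0)*(-94) = 86*(-94) = -8084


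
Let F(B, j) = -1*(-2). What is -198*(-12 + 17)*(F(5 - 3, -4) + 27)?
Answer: -28710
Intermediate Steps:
F(B, j) = 2
-198*(-12 + 17)*(F(5 - 3, -4) + 27) = -198*(-12 + 17)*(2 + 27) = -990*29 = -198*145 = -28710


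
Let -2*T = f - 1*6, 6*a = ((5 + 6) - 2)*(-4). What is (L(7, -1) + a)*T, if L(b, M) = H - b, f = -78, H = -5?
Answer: -756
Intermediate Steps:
L(b, M) = -5 - b
a = -6 (a = (((5 + 6) - 2)*(-4))/6 = ((11 - 2)*(-4))/6 = (9*(-4))/6 = (⅙)*(-36) = -6)
T = 42 (T = -(-78 - 1*6)/2 = -(-78 - 6)/2 = -½*(-84) = 42)
(L(7, -1) + a)*T = ((-5 - 1*7) - 6)*42 = ((-5 - 7) - 6)*42 = (-12 - 6)*42 = -18*42 = -756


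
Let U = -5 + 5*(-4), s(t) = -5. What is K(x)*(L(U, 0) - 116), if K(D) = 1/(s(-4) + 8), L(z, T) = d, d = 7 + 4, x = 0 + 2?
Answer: -35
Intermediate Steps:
x = 2
d = 11
U = -25 (U = -5 - 20 = -25)
L(z, T) = 11
K(D) = ⅓ (K(D) = 1/(-5 + 8) = 1/3 = ⅓)
K(x)*(L(U, 0) - 116) = (11 - 116)/3 = (⅓)*(-105) = -35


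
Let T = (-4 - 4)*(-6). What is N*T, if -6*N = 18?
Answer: -144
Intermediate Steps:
N = -3 (N = -1/6*18 = -3)
T = 48 (T = -8*(-6) = 48)
N*T = -3*48 = -144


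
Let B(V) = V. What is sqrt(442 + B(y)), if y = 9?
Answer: sqrt(451) ≈ 21.237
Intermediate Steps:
sqrt(442 + B(y)) = sqrt(442 + 9) = sqrt(451)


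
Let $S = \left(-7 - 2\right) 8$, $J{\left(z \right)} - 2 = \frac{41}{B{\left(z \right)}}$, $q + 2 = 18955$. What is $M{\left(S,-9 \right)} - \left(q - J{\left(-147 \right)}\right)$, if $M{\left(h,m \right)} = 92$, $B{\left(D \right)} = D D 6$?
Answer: $- \frac{2445144745}{129654} \approx -18859.0$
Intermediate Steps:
$q = 18953$ ($q = -2 + 18955 = 18953$)
$B{\left(D \right)} = 6 D^{2}$ ($B{\left(D \right)} = D^{2} \cdot 6 = 6 D^{2}$)
$J{\left(z \right)} = 2 + \frac{41}{6 z^{2}}$
$S = -72$ ($S = \left(-9\right) 8 = -72$)
$M{\left(S,-9 \right)} - \left(q - J{\left(-147 \right)}\right) = 92 - \left(18953 - \left(2 + \frac{41}{6 \cdot 21609}\right)\right) = 92 - \left(18953 - \left(2 + \frac{41}{6} \cdot \frac{1}{21609}\right)\right) = 92 - \left(18953 - \left(2 + \frac{41}{129654}\right)\right) = 92 - \left(18953 - \frac{259349}{129654}\right) = 92 - \frac{2457072913}{129654} = - \frac{2445144745}{129654}$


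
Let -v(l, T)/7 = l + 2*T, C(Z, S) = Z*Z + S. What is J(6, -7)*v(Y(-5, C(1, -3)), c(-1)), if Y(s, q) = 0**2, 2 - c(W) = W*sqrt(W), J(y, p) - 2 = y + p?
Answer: -28 - 14*I ≈ -28.0 - 14.0*I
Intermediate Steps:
C(Z, S) = S + Z**2 (C(Z, S) = Z**2 + S = S + Z**2)
J(y, p) = 2 + p + y (J(y, p) = 2 + (y + p) = 2 + (p + y) = 2 + p + y)
c(W) = 2 - W**(3/2) (c(W) = 2 - W*sqrt(W) = 2 - W**(3/2))
Y(s, q) = 0
v(l, T) = -14*T - 7*l (v(l, T) = -7*(l + 2*T) = -14*T - 7*l)
J(6, -7)*v(Y(-5, C(1, -3)), c(-1)) = (2 - 7 + 6)*(-14*(2 - (-1)**(3/2)) - 7*0) = 1*(-14*(2 - (-1)*I) + 0) = 1*(-14*(2 + I) + 0) = 1*((-28 - 14*I) + 0) = 1*(-28 - 14*I) = -28 - 14*I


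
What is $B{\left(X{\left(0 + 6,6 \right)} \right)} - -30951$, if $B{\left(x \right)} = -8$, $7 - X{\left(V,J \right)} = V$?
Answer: $30943$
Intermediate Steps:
$X{\left(V,J \right)} = 7 - V$
$B{\left(X{\left(0 + 6,6 \right)} \right)} - -30951 = -8 - -30951 = -8 + 30951 = 30943$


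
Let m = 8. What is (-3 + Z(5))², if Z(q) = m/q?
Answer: 49/25 ≈ 1.9600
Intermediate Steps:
Z(q) = 8/q
(-3 + Z(5))² = (-3 + 8/5)² = (-7/5)² = 49/25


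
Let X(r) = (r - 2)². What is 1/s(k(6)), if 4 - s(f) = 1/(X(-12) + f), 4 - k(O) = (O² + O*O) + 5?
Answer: 123/491 ≈ 0.25051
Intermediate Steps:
k(O) = -1 - 2*O² (k(O) = 4 - ((O² + O*O) + 5) = 4 - ((O² + O²) + 5) = 4 - (2*O² + 5) = 4 - (5 + 2*O²) = 4 + (-5 - 2*O²) = -1 - 2*O²)
X(r) = (-2 + r)²
s(f) = 4 - 1/(196 + f) (s(f) = 4 - 1/((-2 - 12)² + f) = 4 - 1/((-14)² + f) = 4 - 1/(196 + f))
1/s(k(6)) = 1/((783 + 4*(-1 - 2*6²))/(196 + (-1 - 2*6²))) = 1/((783 + 4*(-1 - 2*36))/(196 + (-1 - 2*36))) = 1/((783 + 4*(-1 - 72))/(196 + (-1 - 72))) = 1/((783 + 4*(-73))/(196 - 73)) = 1/((783 - 292)/123) = 1/((1/123)*491) = 1/(491/123) = 123/491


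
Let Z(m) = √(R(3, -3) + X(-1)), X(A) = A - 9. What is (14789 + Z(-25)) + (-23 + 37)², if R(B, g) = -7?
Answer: 14985 + I*√17 ≈ 14985.0 + 4.1231*I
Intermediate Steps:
X(A) = -9 + A
Z(m) = I*√17 (Z(m) = √(-7 + (-9 - 1)) = √(-7 - 10) = √(-17) = I*√17)
(14789 + Z(-25)) + (-23 + 37)² = (14789 + I*√17) + (-23 + 37)² = (14789 + I*√17) + 14² = (14789 + I*√17) + 196 = 14985 + I*√17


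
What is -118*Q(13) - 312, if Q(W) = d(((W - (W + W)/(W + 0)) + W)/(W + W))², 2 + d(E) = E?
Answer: -75856/169 ≈ -448.85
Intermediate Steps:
d(E) = -2 + E
Q(W) = (-2 + (-2 + 2*W)/(2*W))² (Q(W) = (-2 + ((W - (W + W)/(W + 0)) + W)/(W + W))² = (-2 + ((W - 2*W/W) + W)/((2*W)))² = (-2 + ((W - 1*2) + W)*(1/(2*W)))² = (-2 + ((W - 2) + W)*(1/(2*W)))² = (-2 + ((-2 + W) + W)*(1/(2*W)))² = (-2 + (-2 + 2*W)*(1/(2*W)))² = (-2 + (-2 + 2*W)/(2*W))²)
-118*Q(13) - 312 = -118*(1 + 13)²/13² - 312 = -118*14²/169 - 312 = -118*196/169 - 312 = -23128/169 - 312 = -75856/169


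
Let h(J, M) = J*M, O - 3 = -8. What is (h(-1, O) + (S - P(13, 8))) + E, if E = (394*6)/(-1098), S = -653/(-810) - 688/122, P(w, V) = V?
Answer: -493417/49410 ≈ -9.9862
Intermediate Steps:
O = -5 (O = 3 - 8 = -5)
S = -238807/49410 (S = -653*(-1/810) - 688*1/122 = 653/810 - 344/61 = -238807/49410 ≈ -4.8332)
E = -394/183 (E = 2364*(-1/1098) = -394/183 ≈ -2.1530)
(h(-1, O) + (S - P(13, 8))) + E = (-1*(-5) + (-238807/49410 - 1*8)) - 394/183 = (5 + (-238807/49410 - 8)) - 394/183 = (5 - 634087/49410) - 394/183 = -387037/49410 - 394/183 = -493417/49410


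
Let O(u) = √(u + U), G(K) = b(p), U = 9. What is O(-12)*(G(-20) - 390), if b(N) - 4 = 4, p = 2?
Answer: -382*I*√3 ≈ -661.64*I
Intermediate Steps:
b(N) = 8 (b(N) = 4 + 4 = 8)
G(K) = 8
O(u) = √(9 + u) (O(u) = √(u + 9) = √(9 + u))
O(-12)*(G(-20) - 390) = √(9 - 12)*(8 - 390) = √(-3)*(-382) = (I*√3)*(-382) = -382*I*√3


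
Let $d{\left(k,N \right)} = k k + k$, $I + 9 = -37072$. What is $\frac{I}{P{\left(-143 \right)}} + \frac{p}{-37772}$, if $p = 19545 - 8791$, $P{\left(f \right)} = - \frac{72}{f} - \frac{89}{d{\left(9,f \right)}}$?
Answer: $\frac{474367307279}{6209518} \approx 76394.0$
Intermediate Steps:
$I = -37081$ ($I = -9 - 37072 = -37081$)
$d{\left(k,N \right)} = k + k^{2}$ ($d{\left(k,N \right)} = k^{2} + k = k + k^{2}$)
$P{\left(f \right)} = - \frac{89}{90} - \frac{72}{f}$ ($P{\left(f \right)} = - \frac{72}{f} - \frac{89}{9 \left(1 + 9\right)} = - \frac{72}{f} - \frac{89}{9 \cdot 10} = - \frac{72}{f} - \frac{89}{90} = - \frac{89}{90} - \frac{72}{f}$)
$p = 10754$
$\frac{I}{P{\left(-143 \right)}} + \frac{p}{-37772} = - \frac{37081}{- \frac{89}{90} - \frac{72}{-143}} + \frac{10754}{-37772} = - \frac{37081}{- \frac{89}{90} - - \frac{72}{143}} + 10754 \left(- \frac{1}{37772}\right) = - \frac{37081}{- \frac{89}{90} + \frac{72}{143}} - \frac{283}{994} = - \frac{37081}{- \frac{6247}{12870}} - \frac{283}{994} = \left(-37081\right) \left(- \frac{12870}{6247}\right) - \frac{283}{994} = \frac{477232470}{6247} - \frac{283}{994} = \frac{474367307279}{6209518}$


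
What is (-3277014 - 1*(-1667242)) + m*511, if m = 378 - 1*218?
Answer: -1528012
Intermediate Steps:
m = 160 (m = 378 - 218 = 160)
(-3277014 - 1*(-1667242)) + m*511 = (-3277014 - 1*(-1667242)) + 160*511 = (-3277014 + 1667242) + 81760 = -1609772 + 81760 = -1528012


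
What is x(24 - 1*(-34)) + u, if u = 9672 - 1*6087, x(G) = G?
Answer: 3643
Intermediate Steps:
u = 3585 (u = 9672 - 6087 = 3585)
x(24 - 1*(-34)) + u = (24 - 1*(-34)) + 3585 = (24 + 34) + 3585 = 58 + 3585 = 3643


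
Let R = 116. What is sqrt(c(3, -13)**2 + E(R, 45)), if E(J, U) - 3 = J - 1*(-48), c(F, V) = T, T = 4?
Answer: sqrt(183) ≈ 13.528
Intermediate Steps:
c(F, V) = 4
E(J, U) = 51 + J (E(J, U) = 3 + (J - 1*(-48)) = 3 + (J + 48) = 3 + (48 + J) = 51 + J)
sqrt(c(3, -13)**2 + E(R, 45)) = sqrt(4**2 + (51 + 116)) = sqrt(16 + 167) = sqrt(183)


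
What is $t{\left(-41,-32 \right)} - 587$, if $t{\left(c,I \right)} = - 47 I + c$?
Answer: $876$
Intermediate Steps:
$t{\left(c,I \right)} = c - 47 I$
$t{\left(-41,-32 \right)} - 587 = \left(-41 - -1504\right) - 587 = \left(-41 + 1504\right) - 587 = 1463 - 587 = 876$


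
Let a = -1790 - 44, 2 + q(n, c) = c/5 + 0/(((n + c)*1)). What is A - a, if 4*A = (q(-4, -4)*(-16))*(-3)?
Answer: 9002/5 ≈ 1800.4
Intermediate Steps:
q(n, c) = -2 + c/5 (q(n, c) = -2 + (c/5 + 0/(((n + c)*1))) = -2 + (c*(⅕) + 0/(((c + n)*1))) = -2 + (c/5 + 0/(c + n)) = -2 + (c/5 + 0) = -2 + c/5)
A = -168/5 (A = (((-2 + (⅕)*(-4))*(-16))*(-3))/4 = (((-2 - ⅘)*(-16))*(-3))/4 = (-14/5*(-16)*(-3))/4 = ((224/5)*(-3))/4 = (¼)*(-672/5) = -168/5 ≈ -33.600)
a = -1834
A - a = -168/5 - 1*(-1834) = -168/5 + 1834 = 9002/5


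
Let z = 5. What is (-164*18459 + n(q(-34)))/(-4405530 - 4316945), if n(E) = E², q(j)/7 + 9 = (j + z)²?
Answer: -1235668/348899 ≈ -3.5416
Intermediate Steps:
q(j) = -63 + 7*(5 + j)² (q(j) = -63 + 7*(j + 5)² = -63 + 7*(5 + j)²)
(-164*18459 + n(q(-34)))/(-4405530 - 4316945) = (-164*18459 + (-63 + 7*(5 - 34)²)²)/(-4405530 - 4316945) = (-1*3027276 + (-63 + 7*(-29)²)²)/(-8722475) = (-3027276 + (-63 + 7*841)²)*(-1/8722475) = (-3027276 + (-63 + 5887)²)*(-1/8722475) = (-3027276 + 5824²)*(-1/8722475) = (-3027276 + 33918976)*(-1/8722475) = 30891700*(-1/8722475) = -1235668/348899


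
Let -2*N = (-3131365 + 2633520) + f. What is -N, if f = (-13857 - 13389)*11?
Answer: -797551/2 ≈ -3.9878e+5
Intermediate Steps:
f = -299706 (f = -27246*11 = -299706)
N = 797551/2 (N = -((-3131365 + 2633520) - 299706)/2 = -(-497845 - 299706)/2 = -½*(-797551) = 797551/2 ≈ 3.9878e+5)
-N = -1*797551/2 = -797551/2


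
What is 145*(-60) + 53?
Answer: -8647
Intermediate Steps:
145*(-60) + 53 = -8700 + 53 = -8647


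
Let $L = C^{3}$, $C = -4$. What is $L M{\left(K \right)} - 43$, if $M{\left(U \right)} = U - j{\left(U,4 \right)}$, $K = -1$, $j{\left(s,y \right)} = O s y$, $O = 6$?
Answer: $-1515$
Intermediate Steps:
$j{\left(s,y \right)} = 6 s y$
$M{\left(U \right)} = - 23 U$ ($M{\left(U \right)} = U - 6 U 4 = U - 24 U = - 23 U$)
$L = -64$ ($L = \left(-4\right)^{3} = -64$)
$L M{\left(K \right)} - 43 = - 64 \left(\left(-23\right) \left(-1\right)\right) - 43 = \left(-64\right) 23 - 43 = -1472 - 43 = -1515$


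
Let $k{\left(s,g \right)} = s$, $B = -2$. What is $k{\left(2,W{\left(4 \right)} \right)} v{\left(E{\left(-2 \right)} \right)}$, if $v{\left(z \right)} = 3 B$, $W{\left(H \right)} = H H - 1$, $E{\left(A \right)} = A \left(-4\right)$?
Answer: $-12$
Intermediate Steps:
$E{\left(A \right)} = - 4 A$
$W{\left(H \right)} = -1 + H^{2}$ ($W{\left(H \right)} = H^{2} - 1 = -1 + H^{2}$)
$v{\left(z \right)} = -6$ ($v{\left(z \right)} = 3 \left(-2\right) = -6$)
$k{\left(2,W{\left(4 \right)} \right)} v{\left(E{\left(-2 \right)} \right)} = 2 \left(-6\right) = -12$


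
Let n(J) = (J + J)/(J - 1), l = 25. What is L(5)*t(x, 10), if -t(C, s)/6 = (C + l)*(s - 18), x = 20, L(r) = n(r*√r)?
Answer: 135000/31 + 5400*√5/31 ≈ 4744.3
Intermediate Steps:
n(J) = 2*J/(-1 + J) (n(J) = (2*J)/(-1 + J) = 2*J/(-1 + J))
L(r) = 2*r^(3/2)/(-1 + r^(3/2)) (L(r) = 2*(r*√r)/(-1 + r*√r) = 2*r^(3/2)/(-1 + r^(3/2)))
t(C, s) = -6*(-18 + s)*(25 + C) (t(C, s) = -6*(C + 25)*(s - 18) = -6*(25 + C)*(-18 + s) = -6*(-18 + s)*(25 + C))
L(5)*t(x, 10) = (2*5^(3/2)/(-1 + 5^(3/2)))*(2700 - 150*10 + 108*20 - 6*20*10) = (2*(5*√5)/(-1 + 5*√5))*(2700 - 1500 + 2160 - 1200) = (10*√5/(-1 + 5*√5))*2160 = 21600*√5/(-1 + 5*√5)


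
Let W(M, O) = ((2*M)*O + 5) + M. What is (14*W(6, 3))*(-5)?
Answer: -3290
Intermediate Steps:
W(M, O) = 5 + M + 2*M*O (W(M, O) = (2*M*O + 5) + M = (5 + 2*M*O) + M = 5 + M + 2*M*O)
(14*W(6, 3))*(-5) = (14*(5 + 6 + 2*6*3))*(-5) = (14*(5 + 6 + 36))*(-5) = (14*47)*(-5) = 658*(-5) = -3290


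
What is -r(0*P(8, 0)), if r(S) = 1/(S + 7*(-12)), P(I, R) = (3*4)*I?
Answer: 1/84 ≈ 0.011905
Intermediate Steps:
P(I, R) = 12*I
r(S) = 1/(-84 + S) (r(S) = 1/(S - 84) = 1/(-84 + S))
-r(0*P(8, 0)) = -1/(-84 + 0*(12*8)) = -1/(-84 + 0*96) = -1/(-84 + 0) = -1/(-84) = -1*(-1/84) = 1/84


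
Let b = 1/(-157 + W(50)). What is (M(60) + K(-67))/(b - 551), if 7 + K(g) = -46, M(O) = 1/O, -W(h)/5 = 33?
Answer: 511819/5322690 ≈ 0.096158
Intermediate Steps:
W(h) = -165 (W(h) = -5*33 = -165)
K(g) = -53 (K(g) = -7 - 46 = -53)
b = -1/322 (b = 1/(-157 - 165) = 1/(-322) = -1/322 ≈ -0.0031056)
(M(60) + K(-67))/(b - 551) = (1/60 - 53)/(-1/322 - 551) = (1/60 - 53)/(-177423/322) = -3179/60*(-322/177423) = 511819/5322690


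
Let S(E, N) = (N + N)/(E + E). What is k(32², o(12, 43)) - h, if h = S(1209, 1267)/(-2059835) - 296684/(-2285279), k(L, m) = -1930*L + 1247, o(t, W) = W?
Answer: -11240383882324562622772/5691122881778685 ≈ -1.9751e+6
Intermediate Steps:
S(E, N) = N/E (S(E, N) = (2*N)/((2*E)) = (2*N)*(1/(2*E)) = N/E)
k(L, m) = 1247 - 1930*L
h = 738841289903767/5691122881778685 (h = (1267/1209)/(-2059835) - 296684/(-2285279) = (1267*(1/1209))*(-1/2059835) - 296684*(-1/2285279) = (1267/1209)*(-1/2059835) + 296684/2285279 = -1267/2490340515 + 296684/2285279 = 738841289903767/5691122881778685 ≈ 0.12982)
k(32², o(12, 43)) - h = (1247 - 1930*32²) - 1*738841289903767/5691122881778685 = (1247 - 1930*1024) - 738841289903767/5691122881778685 = (1247 - 1976320) - 738841289903767/5691122881778685 = -1975073 - 738841289903767/5691122881778685 = -11240383882324562622772/5691122881778685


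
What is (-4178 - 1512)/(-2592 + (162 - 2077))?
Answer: 5690/4507 ≈ 1.2625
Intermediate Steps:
(-4178 - 1512)/(-2592 + (162 - 2077)) = -5690/(-2592 - 1915) = -5690/(-4507) = -5690*(-1/4507) = 5690/4507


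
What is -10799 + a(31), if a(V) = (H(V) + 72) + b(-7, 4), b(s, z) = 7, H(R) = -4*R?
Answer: -10844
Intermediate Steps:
a(V) = 79 - 4*V (a(V) = (-4*V + 72) + 7 = (72 - 4*V) + 7 = 79 - 4*V)
-10799 + a(31) = -10799 + (79 - 4*31) = -10799 + (79 - 124) = -10799 - 45 = -10844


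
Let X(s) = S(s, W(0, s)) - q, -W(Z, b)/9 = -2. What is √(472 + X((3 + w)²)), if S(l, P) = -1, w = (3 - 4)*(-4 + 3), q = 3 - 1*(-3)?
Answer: √465 ≈ 21.564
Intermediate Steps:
W(Z, b) = 18 (W(Z, b) = -9*(-2) = 18)
q = 6 (q = 3 + 3 = 6)
w = 1 (w = -1*(-1) = 1)
X(s) = -7 (X(s) = -1 - 1*6 = -1 - 6 = -7)
√(472 + X((3 + w)²)) = √(472 - 7) = √465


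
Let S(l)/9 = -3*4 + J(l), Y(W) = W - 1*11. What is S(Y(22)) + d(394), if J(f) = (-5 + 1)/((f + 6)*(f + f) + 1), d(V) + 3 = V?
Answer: 35363/125 ≈ 282.90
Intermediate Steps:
d(V) = -3 + V
J(f) = -4/(1 + 2*f*(6 + f)) (J(f) = -4/((6 + f)*(2*f) + 1) = -4/(2*f*(6 + f) + 1) = -4/(1 + 2*f*(6 + f)))
Y(W) = -11 + W (Y(W) = W - 11 = -11 + W)
S(l) = -108 - 36/(1 + 2*l² + 12*l) (S(l) = 9*(-3*4 - 4/(1 + 2*l² + 12*l)) = 9*(-12 - 4/(1 + 2*l² + 12*l)) = -108 - 36/(1 + 2*l² + 12*l))
S(Y(22)) + d(394) = 72*(-2 - 18*(-11 + 22) - 3*(-11 + 22)²)/(1 + 2*(-11 + 22)² + 12*(-11 + 22)) + (-3 + 394) = 72*(-2 - 18*11 - 3*11²)/(1 + 2*11² + 12*11) + 391 = 72*(-2 - 198 - 3*121)/(1 + 2*121 + 132) + 391 = 72*(-2 - 198 - 363)/(1 + 242 + 132) + 391 = 72*(-563)/375 + 391 = 72*(1/375)*(-563) + 391 = -13512/125 + 391 = 35363/125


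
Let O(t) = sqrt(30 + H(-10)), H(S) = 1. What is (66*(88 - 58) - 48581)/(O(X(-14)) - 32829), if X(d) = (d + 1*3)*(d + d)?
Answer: 49350459/34765910 + 46601*sqrt(31)/1077743210 ≈ 1.4197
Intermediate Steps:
X(d) = 2*d*(3 + d) (X(d) = (d + 3)*(2*d) = (3 + d)*(2*d) = 2*d*(3 + d))
O(t) = sqrt(31) (O(t) = sqrt(30 + 1) = sqrt(31))
(66*(88 - 58) - 48581)/(O(X(-14)) - 32829) = (66*(88 - 58) - 48581)/(sqrt(31) - 32829) = (66*30 - 48581)/(-32829 + sqrt(31)) = (1980 - 48581)/(-32829 + sqrt(31)) = -46601/(-32829 + sqrt(31))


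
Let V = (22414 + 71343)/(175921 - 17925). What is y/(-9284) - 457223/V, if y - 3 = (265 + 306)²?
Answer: -167675301482495/217609997 ≈ -7.7053e+5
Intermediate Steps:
V = 93757/157996 ≈ 0.59341
y = 326044 (y = 3 + (265 + 306)² = 3 + 571² = 3 + 326041 = 326044)
y/(-9284) - 457223/V = 326044/(-9284) - 457223/93757/157996 = 326044*(-1/9284) - 457223*157996/93757 = -81511/2321 - 72239405108/93757 = -167675301482495/217609997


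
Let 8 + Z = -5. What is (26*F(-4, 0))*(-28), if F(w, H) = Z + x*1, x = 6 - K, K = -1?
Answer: 4368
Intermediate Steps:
Z = -13 (Z = -8 - 5 = -13)
x = 7 (x = 6 - 1*(-1) = 6 + 1 = 7)
F(w, H) = -6 (F(w, H) = -13 + 7*1 = -13 + 7 = -6)
(26*F(-4, 0))*(-28) = (26*(-6))*(-28) = -156*(-28) = 4368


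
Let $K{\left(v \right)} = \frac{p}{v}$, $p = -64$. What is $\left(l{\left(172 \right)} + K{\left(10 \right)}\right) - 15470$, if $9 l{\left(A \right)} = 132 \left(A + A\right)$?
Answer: $- \frac{156466}{15} \approx -10431.0$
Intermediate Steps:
$l{\left(A \right)} = \frac{88 A}{3}$ ($l{\left(A \right)} = \frac{132 \left(A + A\right)}{9} = \frac{132 \cdot 2 A}{9} = \frac{264 A}{9} = \frac{88 A}{3}$)
$K{\left(v \right)} = - \frac{64}{v}$
$\left(l{\left(172 \right)} + K{\left(10 \right)}\right) - 15470 = \left(\frac{88}{3} \cdot 172 - \frac{64}{10}\right) - 15470 = \left(\frac{15136}{3} - \frac{32}{5}\right) - 15470 = \frac{75584}{15} - 15470 = - \frac{156466}{15}$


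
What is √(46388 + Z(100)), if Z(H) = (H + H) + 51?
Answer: √46639 ≈ 215.96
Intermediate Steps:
Z(H) = 51 + 2*H (Z(H) = 2*H + 51 = 51 + 2*H)
√(46388 + Z(100)) = √(46388 + (51 + 2*100)) = √(46388 + (51 + 200)) = √(46388 + 251) = √46639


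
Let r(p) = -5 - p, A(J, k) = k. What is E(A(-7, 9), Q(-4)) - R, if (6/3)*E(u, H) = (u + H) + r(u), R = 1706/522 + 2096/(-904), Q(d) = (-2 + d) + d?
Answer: -498409/58986 ≈ -8.4496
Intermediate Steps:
Q(d) = -2 + 2*d
R = 28007/29493 (R = 1706*(1/522) + 2096*(-1/904) = 853/261 - 262/113 = 28007/29493 ≈ 0.94962)
E(u, H) = -5/2 + H/2 (E(u, H) = ((u + H) + (-5 - u))/2 = ((H + u) + (-5 - u))/2 = (-5 + H)/2 = -5/2 + H/2)
E(A(-7, 9), Q(-4)) - R = (-5/2 + (-2 + 2*(-4))/2) - 1*28007/29493 = (-5/2 + (-2 - 8)/2) - 28007/29493 = (-5/2 + (½)*(-10)) - 28007/29493 = (-5/2 - 5) - 28007/29493 = -15/2 - 28007/29493 = -498409/58986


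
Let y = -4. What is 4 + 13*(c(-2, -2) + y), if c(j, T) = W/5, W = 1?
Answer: -227/5 ≈ -45.400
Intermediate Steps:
c(j, T) = ⅕ (c(j, T) = 1/5 = 1*(⅕) = ⅕)
4 + 13*(c(-2, -2) + y) = 4 + 13*(⅕ - 4) = 4 + 13*(-19/5) = 4 - 247/5 = -227/5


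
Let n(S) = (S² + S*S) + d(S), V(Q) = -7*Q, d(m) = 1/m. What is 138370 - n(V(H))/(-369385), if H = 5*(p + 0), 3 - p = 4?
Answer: 1788913171501/12928475 ≈ 1.3837e+5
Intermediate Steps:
p = -1 (p = 3 - 1*4 = 3 - 4 = -1)
H = -5 (H = 5*(-1 + 0) = 5*(-1) = -5)
n(S) = 1/S + 2*S² (n(S) = (S² + S*S) + 1/S = (S² + S²) + 1/S = 2*S² + 1/S = 1/S + 2*S²)
138370 - n(V(H))/(-369385) = 138370 - (1 + 2*(-7*(-5))³)/((-7*(-5)))/(-369385) = 138370 - (1 + 2*35³)/35*(-1)/369385 = 138370 - (1 + 2*42875)/35*(-1)/369385 = 138370 - (1 + 85750)/35*(-1)/369385 = 138370 - (1/35)*85751*(-1)/369385 = 138370 - 85751*(-1)/(35*369385) = 138370 - 1*(-85751/12928475) = 138370 + 85751/12928475 = 1788913171501/12928475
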